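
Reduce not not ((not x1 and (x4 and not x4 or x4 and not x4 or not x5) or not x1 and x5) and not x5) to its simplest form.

not not ((not x1 and (x4 and not x4 or x4 and not x4 or not x5) or not x1 and x5) and not x5)
= (not x1 and (x4 and not x4 or x4 and not x4 or not x5) or not x1 and x5) and not x5   — double negation
= (not x1 and (x4 and not x4 or not x5) or not x1 and x5) and not x5   — idempotence
= (not x1 and not x5 or not x1 and x5) and not x5   — complement / identity
= not x1 and not x5   — distribution

not x1 and not x5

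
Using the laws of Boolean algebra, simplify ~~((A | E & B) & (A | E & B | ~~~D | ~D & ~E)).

A | E & B

~~((A | E & B) & (A | E & B | ~~~D | ~D & ~E))
= ~~((A | E & B) & (A | E & B | ~D | ~D & ~E))   — double negation
= ~~((A | E & B) & (A | E & B | ~D))   — absorption
= ~~(A | E & B)   — absorption
= A | E & B   — double negation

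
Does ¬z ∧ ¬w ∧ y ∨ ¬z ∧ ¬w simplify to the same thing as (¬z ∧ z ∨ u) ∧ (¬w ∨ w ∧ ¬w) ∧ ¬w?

E1: ¬z ∧ ¬w ∧ y ∨ ¬z ∧ ¬w
    = ¬z ∧ ¬w   — absorption
E2: (¬z ∧ z ∨ u) ∧ (¬w ∨ w ∧ ¬w) ∧ ¬w
    = (¬z ∧ z ∨ u) ∧ ¬w ∧ ¬w   — complement / identity
    = (¬z ∧ z ∨ u) ∧ ¬w   — idempotence
    = u ∧ ¬w   — complement / identity
These differ: at u=0, w=0, y=1, z=0, E1 = 1 but E2 = 0.

No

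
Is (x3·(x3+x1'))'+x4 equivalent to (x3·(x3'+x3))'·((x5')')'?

No

E1: (x3·(x3+x1'))'+x4
    = x3'+x4   (absorption)
E2: (x3·(x3'+x3))'·((x5')')'
    = x3'·((x5')')'   (complement / identity)
    = x3'·x5'   (double negation)
These differ: at x1=1, x3=0, x4=1, x5=1, E1 = 1 but E2 = 0.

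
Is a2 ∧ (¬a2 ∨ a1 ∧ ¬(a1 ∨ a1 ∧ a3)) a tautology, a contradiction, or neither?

contradiction

a2 ∧ (¬a2 ∨ a1 ∧ ¬(a1 ∨ a1 ∧ a3))
= a2 ∧ (¬a2 ∨ a1 ∧ ¬a1)   — absorption
= a2 ∧ ¬a2   — complement / identity
= False   — complement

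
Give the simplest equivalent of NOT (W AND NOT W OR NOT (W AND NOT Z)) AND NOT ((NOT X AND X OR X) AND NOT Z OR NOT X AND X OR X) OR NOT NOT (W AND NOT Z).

NOT (W AND NOT W OR NOT (W AND NOT Z)) AND NOT ((NOT X AND X OR X) AND NOT Z OR NOT X AND X OR X) OR NOT NOT (W AND NOT Z)
= NOT (W AND NOT W OR NOT (W AND NOT Z)) AND NOT (NOT X AND X OR X) OR NOT NOT (W AND NOT Z)   [absorption]
= NOT NOT (W AND NOT Z) AND NOT (NOT X AND X OR X) OR NOT NOT (W AND NOT Z)   [complement / identity]
= NOT NOT (W AND NOT Z) AND NOT X OR NOT NOT (W AND NOT Z)   [complement / identity]
= NOT NOT (W AND NOT Z)   [absorption]
= W AND NOT Z   [double negation]

W AND NOT Z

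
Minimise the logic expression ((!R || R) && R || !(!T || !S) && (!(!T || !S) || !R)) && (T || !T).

R || T && S

((!R || R) && R || !(!T || !S) && (!(!T || !S) || !R)) && (T || !T)
= (R || !(!T || !S) && (!(!T || !S) || !R)) && (T || !T)   [complement / identity]
= (R || !(!T || !S)) && (T || !T)   [absorption]
= R || !(!T || !S)   [complement / identity]
= R || T && S   [De Morgan]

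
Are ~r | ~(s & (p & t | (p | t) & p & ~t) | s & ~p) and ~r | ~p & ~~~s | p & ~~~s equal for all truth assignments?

E1: ~r | ~(s & (p & t | (p | t) & p & ~t) | s & ~p)
    = ~r | ~(s & (p & t | p & ~t) | s & ~p)
    = ~r | ~(s & p | s & ~p)
    = ~r | ~s
E2: ~r | ~p & ~~~s | p & ~~~s
    = ~r | ~~~s
    = ~r | ~s
Both reduce to ~r | ~s, so they are equivalent.

Yes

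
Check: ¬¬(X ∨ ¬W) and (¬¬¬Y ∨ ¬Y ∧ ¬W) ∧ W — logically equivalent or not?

E1: ¬¬(X ∨ ¬W)
    = X ∨ ¬W   — double negation
E2: (¬¬¬Y ∨ ¬Y ∧ ¬W) ∧ W
    = (¬Y ∨ ¬Y ∧ ¬W) ∧ W   — double negation
    = ¬Y ∧ W   — absorption
These differ: at W=0, X=0, Y=1, E1 = 1 but E2 = 0.

No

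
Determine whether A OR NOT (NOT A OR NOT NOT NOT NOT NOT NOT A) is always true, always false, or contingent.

contingent

A OR NOT (NOT A OR NOT NOT NOT NOT NOT NOT A)
= A OR NOT (NOT A OR NOT NOT NOT NOT A)   — double negation
= A OR NOT (NOT A OR NOT NOT A)   — double negation
= A OR A AND NOT A   — De Morgan
= A   — complement / identity
This depends on A, so it is not a constant.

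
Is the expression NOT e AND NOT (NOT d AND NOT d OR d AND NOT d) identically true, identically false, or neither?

NOT e AND NOT (NOT d AND NOT d OR d AND NOT d)
= NOT e AND NOT NOT d
= NOT e AND d
This depends on d, e, so it is not a constant.

neither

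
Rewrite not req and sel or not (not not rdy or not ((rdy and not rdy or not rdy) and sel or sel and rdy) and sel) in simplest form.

not req and sel or not rdy

not req and sel or not (not not rdy or not ((rdy and not rdy or not rdy) and sel or sel and rdy) and sel)
= not req and sel or not (not not rdy or not (not rdy and sel or sel and rdy) and sel)
= not req and sel or not (not not rdy or not sel and sel)
= not req and sel or not not not rdy
= not req and sel or not rdy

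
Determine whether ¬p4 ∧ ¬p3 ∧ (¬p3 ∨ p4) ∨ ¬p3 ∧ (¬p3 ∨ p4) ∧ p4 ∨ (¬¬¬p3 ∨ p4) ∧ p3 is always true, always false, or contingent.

¬p4 ∧ ¬p3 ∧ (¬p3 ∨ p4) ∨ ¬p3 ∧ (¬p3 ∨ p4) ∧ p4 ∨ (¬¬¬p3 ∨ p4) ∧ p3
= ¬p3 ∧ (¬p3 ∨ p4) ∨ (¬¬¬p3 ∨ p4) ∧ p3   [distribution]
= ¬p3 ∧ (¬p3 ∨ p4) ∨ (¬p3 ∨ p4) ∧ p3   [double negation]
= ¬p3 ∨ p4   [distribution]
This depends on p3, p4, so it is not a constant.

contingent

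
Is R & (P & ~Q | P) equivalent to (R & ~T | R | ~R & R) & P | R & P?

Yes

E1: R & (P & ~Q | P)
    = R & P
E2: (R & ~T | R | ~R & R) & P | R & P
    = (R | ~R & R) & P | R & P
    = R & P | R & P
    = R & P
Both reduce to R & P, so they are equivalent.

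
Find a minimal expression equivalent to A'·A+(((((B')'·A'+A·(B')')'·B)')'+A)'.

A'·A+(((((B')'·A'+A·(B')')'·B)')'+A)'
= A'·A+(((((B')')'·B)')'+A)'   — distribution
= A'·A+(((B'·B)')'+A)'   — double negation
= A'·A+(B'·B+A)'   — double negation
= (B'·B+A)'   — complement / identity
= A'   — complement / identity

A'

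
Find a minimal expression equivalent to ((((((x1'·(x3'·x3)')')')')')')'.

x1'

((((((x1'·(x3'·x3)')')')')')')'
= ((((x1'·(x3'·x3)')')')')'
= (((x1+x3'·x3)')')'
= (x1+x3'·x3)'
= x1'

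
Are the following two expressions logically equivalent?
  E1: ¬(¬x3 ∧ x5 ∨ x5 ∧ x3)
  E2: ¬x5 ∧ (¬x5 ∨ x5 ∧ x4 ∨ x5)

Yes

E1: ¬(¬x3 ∧ x5 ∨ x5 ∧ x3)
    = ¬x5   — distribution
E2: ¬x5 ∧ (¬x5 ∨ x5 ∧ x4 ∨ x5)
    = ¬x5 ∧ (¬x5 ∨ x5)   — absorption
    = ¬x5   — complement / identity
Both reduce to ¬x5, so they are equivalent.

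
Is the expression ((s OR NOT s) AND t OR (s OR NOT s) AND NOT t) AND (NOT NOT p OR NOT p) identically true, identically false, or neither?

identically true

((s OR NOT s) AND t OR (s OR NOT s) AND NOT t) AND (NOT NOT p OR NOT p)
= ((s OR NOT s) AND t OR (s OR NOT s) AND NOT t) AND (p OR NOT p)
= (s OR NOT s) AND t OR (s OR NOT s) AND NOT t
= s OR NOT s
= TRUE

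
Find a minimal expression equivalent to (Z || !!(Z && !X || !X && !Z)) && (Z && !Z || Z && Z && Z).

(Z || !!(Z && !X || !X && !Z)) && (Z && !Z || Z && Z && Z)
= (Z || !!(Z && !X || !X && !Z)) && (Z && !Z || Z && Z)   [idempotence]
= (Z || !!!X) && (Z && !Z || Z && Z)   [distribution]
= (Z || !!!X) && Z   [distribution]
= (Z || !X) && Z   [double negation]
= Z   [absorption]

Z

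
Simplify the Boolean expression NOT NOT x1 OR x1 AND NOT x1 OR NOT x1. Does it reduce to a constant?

NOT NOT x1 OR x1 AND NOT x1 OR NOT x1
= x1 OR x1 AND NOT x1 OR NOT x1   (double negation)
= x1 OR NOT x1   (complement / identity)
= TRUE   (complement)

TRUE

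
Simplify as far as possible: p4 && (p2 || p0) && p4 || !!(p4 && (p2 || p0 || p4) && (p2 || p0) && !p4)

p4 && (p2 || p0)

p4 && (p2 || p0) && p4 || !!(p4 && (p2 || p0 || p4) && (p2 || p0) && !p4)
= p4 && (p2 || p0) && p4 || p4 && (p2 || p0 || p4) && (p2 || p0) && !p4   — double negation
= p4 && (p2 || p0) && p4 || p4 && (p2 || p0) && !p4   — absorption
= p4 && (p2 || p0)   — distribution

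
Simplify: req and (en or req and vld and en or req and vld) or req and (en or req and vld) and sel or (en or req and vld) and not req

en or req and vld

req and (en or req and vld and en or req and vld) or req and (en or req and vld) and sel or (en or req and vld) and not req
= req and (en or req and vld) or req and (en or req and vld) and sel or (en or req and vld) and not req   (absorption)
= req and (en or req and vld) or (en or req and vld) and not req   (absorption)
= en or req and vld   (distribution)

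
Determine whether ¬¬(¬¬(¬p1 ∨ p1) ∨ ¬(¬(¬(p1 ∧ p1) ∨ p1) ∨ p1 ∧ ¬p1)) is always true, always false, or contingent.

¬¬(¬¬(¬p1 ∨ p1) ∨ ¬(¬(¬(p1 ∧ p1) ∨ p1) ∨ p1 ∧ ¬p1))
= ¬¬(¬¬(¬p1 ∨ p1) ∨ ¬(¬(¬p1 ∨ p1) ∨ p1 ∧ ¬p1))   (idempotence)
= ¬(¬(¬p1 ∨ p1) ∧ (¬(¬p1 ∨ p1) ∨ p1 ∧ ¬p1))   (De Morgan)
= ¬(¬(¬p1 ∨ p1) ∧ ¬(¬p1 ∨ p1))   (complement / identity)
= ¬¬(¬p1 ∨ p1)   (idempotence)
= ¬p1 ∨ p1   (double negation)
= True   (complement)

always true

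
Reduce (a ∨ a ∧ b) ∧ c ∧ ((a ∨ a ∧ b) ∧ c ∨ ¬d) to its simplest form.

(a ∨ a ∧ b) ∧ c ∧ ((a ∨ a ∧ b) ∧ c ∨ ¬d)
= (a ∨ a ∧ b) ∧ c   (absorption)
= a ∧ c   (absorption)

a ∧ c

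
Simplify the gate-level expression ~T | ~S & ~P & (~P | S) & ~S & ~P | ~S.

~T | ~S

~T | ~S & ~P & (~P | S) & ~S & ~P | ~S
= ~T | ~S & ~P & ~S & ~P | ~S   [absorption]
= ~T | ~S & ~P | ~S   [idempotence]
= ~T | ~S   [absorption]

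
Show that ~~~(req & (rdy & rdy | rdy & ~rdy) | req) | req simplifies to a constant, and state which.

~~~(req & (rdy & rdy | rdy & ~rdy) | req) | req
= ~~~(req & rdy | req) | req   — distribution
= ~~~req | req   — absorption
= ~req | req   — double negation
= 1   — complement

1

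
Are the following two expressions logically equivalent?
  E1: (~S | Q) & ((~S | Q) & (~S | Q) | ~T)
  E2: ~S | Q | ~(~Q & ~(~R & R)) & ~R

Yes

E1: (~S | Q) & ((~S | Q) & (~S | Q) | ~T)
    = (~S | Q) & (~S | Q | ~T)   (idempotence)
    = ~S | Q   (absorption)
E2: ~S | Q | ~(~Q & ~(~R & R)) & ~R
    = ~S | Q | (Q | ~R & R) & ~R   (De Morgan)
    = ~S | Q | Q & ~R   (complement / identity)
    = ~S | Q   (absorption)
Both reduce to ~S | Q, so they are equivalent.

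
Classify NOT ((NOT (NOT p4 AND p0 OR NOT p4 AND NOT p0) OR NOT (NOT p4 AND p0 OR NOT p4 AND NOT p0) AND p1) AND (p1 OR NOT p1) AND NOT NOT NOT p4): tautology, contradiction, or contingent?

NOT ((NOT (NOT p4 AND p0 OR NOT p4 AND NOT p0) OR NOT (NOT p4 AND p0 OR NOT p4 AND NOT p0) AND p1) AND (p1 OR NOT p1) AND NOT NOT NOT p4)
= NOT (NOT (NOT p4 AND p0 OR NOT p4 AND NOT p0) AND (p1 OR NOT p1) AND NOT NOT NOT p4)   — absorption
= NOT (NOT NOT p4 AND (p1 OR NOT p1) AND NOT NOT NOT p4)   — distribution
= NOT (NOT NOT p4 AND (p1 OR NOT p1) AND NOT p4)   — double negation
= NOT (NOT NOT p4 AND NOT p4)   — complement / identity
= NOT p4 OR p4   — De Morgan
= TRUE   — complement

tautology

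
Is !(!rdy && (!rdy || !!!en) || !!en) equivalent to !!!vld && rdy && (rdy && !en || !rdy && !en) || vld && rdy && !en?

Yes

E1: !(!rdy && (!rdy || !!!en) || !!en)
    = !(!rdy && (!rdy || !en) || !!en)   — double negation
    = !(!rdy || !!en)   — absorption
    = rdy && !en   — De Morgan
E2: !!!vld && rdy && (rdy && !en || !rdy && !en) || vld && rdy && !en
    = !!!vld && rdy && !en || vld && rdy && !en   — distribution
    = !vld && rdy && !en || vld && rdy && !en   — double negation
    = rdy && !en   — distribution
Both reduce to rdy && !en, so they are equivalent.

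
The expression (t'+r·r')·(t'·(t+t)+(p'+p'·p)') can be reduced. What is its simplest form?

(t'+r·r')·(t'·(t+t)+(p'+p'·p)')
= (t'+r·r')·(t'·t+(p'+p'·p)')
= t'·(t'·t+(p'+p'·p)')
= t'·(t'·t+(p')')
= t'·(p')'
= t'·p

t'·p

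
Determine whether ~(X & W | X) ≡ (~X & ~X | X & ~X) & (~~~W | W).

E1: ~(X & W | X)
    = ~X   — absorption
E2: (~X & ~X | X & ~X) & (~~~W | W)
    = ~X & (~~~W | W)   — distribution
    = ~X & (~W | W)   — double negation
    = ~X   — complement / identity
Both reduce to ~X, so they are equivalent.

Yes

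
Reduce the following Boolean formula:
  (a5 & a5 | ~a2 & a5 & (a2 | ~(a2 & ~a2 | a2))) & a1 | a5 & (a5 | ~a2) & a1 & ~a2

(a5 & a5 | ~a2 & a5 & (a2 | ~(a2 & ~a2 | a2))) & a1 | a5 & (a5 | ~a2) & a1 & ~a2
= (a5 & a5 | ~a2 & a5 & (a2 | ~a2)) & a1 | a5 & (a5 | ~a2) & a1 & ~a2   — complement / identity
= (a5 & a5 | ~a2 & a5) & a1 | a5 & (a5 | ~a2) & a1 & ~a2   — complement / identity
= a5 & (a5 | ~a2) & a1 | a5 & (a5 | ~a2) & a1 & ~a2   — distribution
= a5 & (a5 | ~a2) & a1   — absorption
= a5 & a1   — absorption

a5 & a1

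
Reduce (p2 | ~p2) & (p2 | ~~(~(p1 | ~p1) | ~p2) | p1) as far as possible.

1

(p2 | ~p2) & (p2 | ~~(~(p1 | ~p1) | ~p2) | p1)
= (p2 | ~p2) & (p2 | ~((p1 | ~p1) & p2) | p1)   — De Morgan
= (p2 | ~p2) & (p2 | ~p2 | p1)   — complement / identity
= p2 | ~p2   — absorption
= 1   — complement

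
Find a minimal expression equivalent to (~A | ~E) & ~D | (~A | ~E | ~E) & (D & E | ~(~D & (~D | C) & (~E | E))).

~A | ~E

(~A | ~E) & ~D | (~A | ~E | ~E) & (D & E | ~(~D & (~D | C) & (~E | E)))
= (~A | ~E) & ~D | (~A | ~E | ~E) & (D & E | ~(~D & (~E | E)))   (absorption)
= (~A | ~E) & ~D | (~A | ~E | ~E) & (D & E | ~~D)   (complement / identity)
= (~A | ~E) & ~D | (~A | ~E | ~E) & (D & E | D)   (double negation)
= (~A | ~E) & ~D | (~A | ~E | ~E) & D   (absorption)
= (~A | ~E) & ~D | (~A | ~E) & D   (idempotence)
= ~A | ~E   (distribution)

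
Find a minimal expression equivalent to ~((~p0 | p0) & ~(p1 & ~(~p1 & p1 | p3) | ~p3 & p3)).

~((~p0 | p0) & ~(p1 & ~(~p1 & p1 | p3) | ~p3 & p3))
= ~((~p0 | p0) & ~(p1 & ~p3 | ~p3 & p3))   — complement / identity
= ~((~p0 | p0) & ~(p1 & ~p3))   — complement / identity
= ~~(p1 & ~p3)   — complement / identity
= p1 & ~p3   — double negation

p1 & ~p3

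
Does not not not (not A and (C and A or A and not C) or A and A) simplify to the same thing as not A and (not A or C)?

E1: not not not (not A and (C and A or A and not C) or A and A)
    = not not not (not A and A or A and A)   (distribution)
    = not not not A   (distribution)
    = not A   (double negation)
E2: not A and (not A or C)
    = not A   (absorption)
Both reduce to not A, so they are equivalent.

Yes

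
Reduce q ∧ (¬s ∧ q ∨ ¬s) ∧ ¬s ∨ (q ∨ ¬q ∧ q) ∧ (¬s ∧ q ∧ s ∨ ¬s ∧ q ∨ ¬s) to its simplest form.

q ∧ ¬s

q ∧ (¬s ∧ q ∨ ¬s) ∧ ¬s ∨ (q ∨ ¬q ∧ q) ∧ (¬s ∧ q ∧ s ∨ ¬s ∧ q ∨ ¬s)
= q ∧ (¬s ∧ q ∨ ¬s) ∧ ¬s ∨ (q ∨ ¬q ∧ q) ∧ (¬s ∧ q ∨ ¬s)   [absorption]
= q ∧ (¬s ∧ q ∨ ¬s) ∧ ¬s ∨ q ∧ (¬s ∧ q ∨ ¬s)   [complement / identity]
= q ∧ (¬s ∧ q ∨ ¬s)   [absorption]
= q ∧ ¬s   [absorption]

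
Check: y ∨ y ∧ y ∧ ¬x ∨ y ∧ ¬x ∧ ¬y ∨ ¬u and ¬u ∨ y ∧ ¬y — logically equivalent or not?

No

E1: y ∨ y ∧ y ∧ ¬x ∨ y ∧ ¬x ∧ ¬y ∨ ¬u
    = y ∨ y ∧ ¬x ∨ ¬u   — distribution
    = y ∨ ¬u   — absorption
E2: ¬u ∨ y ∧ ¬y
    = ¬u   — complement / identity
These differ: at u=1, x=1, y=1, E1 = 1 but E2 = 0.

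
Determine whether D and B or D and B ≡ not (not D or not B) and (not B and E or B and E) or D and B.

Yes

E1: D and B or D and B
    = D and B
E2: not (not D or not B) and (not B and E or B and E) or D and B
    = not (not D or not B) and E or D and B
    = D and B and E or D and B
    = D and B
Both reduce to D and B, so they are equivalent.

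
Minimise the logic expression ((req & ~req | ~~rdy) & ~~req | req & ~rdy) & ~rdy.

req & ~rdy

((req & ~req | ~~rdy) & ~~req | req & ~rdy) & ~rdy
= ((req & ~req | ~~rdy) & req | req & ~rdy) & ~rdy   (double negation)
= (~~rdy & req | req & ~rdy) & ~rdy   (complement / identity)
= (rdy & req | req & ~rdy) & ~rdy   (double negation)
= req & ~rdy   (distribution)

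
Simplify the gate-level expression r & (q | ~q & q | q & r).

r & q

r & (q | ~q & q | q & r)
= r & (q | q & r)
= r & q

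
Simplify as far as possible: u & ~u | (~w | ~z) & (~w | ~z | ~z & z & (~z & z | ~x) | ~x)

u & ~u | (~w | ~z) & (~w | ~z | ~z & z & (~z & z | ~x) | ~x)
= u & ~u | (~w | ~z) & (~w | ~z | ~z & z | ~x)   (absorption)
= u & ~u | (~w | ~z) & (~w | ~z | ~x)   (complement / identity)
= (~w | ~z) & (~w | ~z | ~x)   (complement / identity)
= ~w | ~z   (absorption)

~w | ~z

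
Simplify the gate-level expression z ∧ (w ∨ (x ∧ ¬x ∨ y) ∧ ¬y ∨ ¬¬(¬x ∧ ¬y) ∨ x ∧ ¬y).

z ∧ (w ∨ (x ∧ ¬x ∨ y) ∧ ¬y ∨ ¬¬(¬x ∧ ¬y) ∨ x ∧ ¬y)
= z ∧ (w ∨ y ∧ ¬y ∨ ¬¬(¬x ∧ ¬y) ∨ x ∧ ¬y)   (complement / identity)
= z ∧ (w ∨ ¬¬(¬x ∧ ¬y) ∨ x ∧ ¬y)   (complement / identity)
= z ∧ (w ∨ ¬x ∧ ¬y ∨ x ∧ ¬y)   (double negation)
= z ∧ (w ∨ ¬y)   (distribution)

z ∧ (w ∨ ¬y)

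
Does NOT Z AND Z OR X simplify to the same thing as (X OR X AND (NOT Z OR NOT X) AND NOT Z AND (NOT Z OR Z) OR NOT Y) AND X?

Yes

E1: NOT Z AND Z OR X
    = X   [complement / identity]
E2: (X OR X AND (NOT Z OR NOT X) AND NOT Z AND (NOT Z OR Z) OR NOT Y) AND X
    = (X OR X AND (NOT Z OR NOT X) AND NOT Z OR NOT Y) AND X   [complement / identity]
    = (X OR X AND NOT Z OR NOT Y) AND X   [absorption]
    = (X OR NOT Y) AND X   [absorption]
    = X   [absorption]
Both reduce to X, so they are equivalent.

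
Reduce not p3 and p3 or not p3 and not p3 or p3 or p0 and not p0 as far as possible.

True

not p3 and p3 or not p3 and not p3 or p3 or p0 and not p0
= not p3 or p3 or p0 and not p0   [distribution]
= not p3 or p3   [complement / identity]
= True   [complement]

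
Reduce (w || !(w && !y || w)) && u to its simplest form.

(w || !(w && !y || w)) && u
= (w || !w) && u   [absorption]
= u   [complement / identity]

u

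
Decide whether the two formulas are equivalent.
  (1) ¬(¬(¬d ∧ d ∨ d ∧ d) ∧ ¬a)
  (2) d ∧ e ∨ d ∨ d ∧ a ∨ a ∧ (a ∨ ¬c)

E1: ¬(¬(¬d ∧ d ∨ d ∧ d) ∧ ¬a)
    = ¬d ∧ d ∨ d ∧ d ∨ a   (De Morgan)
    = d ∨ a   (distribution)
E2: d ∧ e ∨ d ∨ d ∧ a ∨ a ∧ (a ∨ ¬c)
    = d ∨ d ∧ a ∨ a ∧ (a ∨ ¬c)   (absorption)
    = d ∨ d ∧ a ∨ a   (absorption)
    = d ∨ a   (absorption)
Both reduce to d ∨ a, so they are equivalent.

Yes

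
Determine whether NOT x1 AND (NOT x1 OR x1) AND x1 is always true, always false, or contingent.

NOT x1 AND (NOT x1 OR x1) AND x1
= NOT x1 AND x1
= FALSE

always false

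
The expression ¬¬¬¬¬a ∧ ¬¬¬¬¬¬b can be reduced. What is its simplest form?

¬¬¬¬¬a ∧ ¬¬¬¬¬¬b
= ¬¬¬a ∧ ¬¬¬¬¬¬b   [double negation]
= ¬¬¬a ∧ ¬¬¬¬b   [double negation]
= ¬a ∧ ¬¬¬¬b   [double negation]
= ¬a ∧ ¬¬b   [double negation]
= ¬a ∧ b   [double negation]

¬a ∧ b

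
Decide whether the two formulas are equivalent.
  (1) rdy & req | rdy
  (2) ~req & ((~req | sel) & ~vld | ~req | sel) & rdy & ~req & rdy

No

E1: rdy & req | rdy
    = rdy   — absorption
E2: ~req & ((~req | sel) & ~vld | ~req | sel) & rdy & ~req & rdy
    = ~req & (~req | sel) & rdy & ~req & rdy   — absorption
    = ~req & rdy & ~req & rdy   — absorption
    = ~req & rdy   — idempotence
These differ: at rdy=1, req=1, sel=0, vld=1, E1 = 1 but E2 = 0.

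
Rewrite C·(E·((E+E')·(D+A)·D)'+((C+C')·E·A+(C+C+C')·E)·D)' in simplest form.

C·(E·((E+E')·(D+A)·D)'+((C+C')·E·A+(C+C+C')·E)·D)'
= C·(E·((D+A)·D)'+((C+C')·E·A+(C+C+C')·E)·D)'   [complement / identity]
= C·(E·((D+A)·D)'+((C+C')·E·A+(C+C')·E)·D)'   [idempotence]
= C·(E·D'+((C+C')·E·A+(C+C')·E)·D)'   [absorption]
= C·(E·D'+(C+C')·E·D)'   [absorption]
= C·(E·D'+E·D)'   [complement / identity]
= C·E'   [distribution]

C·E'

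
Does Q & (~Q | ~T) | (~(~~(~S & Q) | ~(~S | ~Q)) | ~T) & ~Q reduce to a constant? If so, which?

no

Q & (~Q | ~T) | (~(~~(~S & Q) | ~(~S | ~Q)) | ~T) & ~Q
= Q & (~Q | ~T) | (~(~~(~S & Q) | S & Q) | ~T) & ~Q
= Q & (~Q | ~T) | (~(~S & Q | S & Q) | ~T) & ~Q
= Q & (~Q | ~T) | (~Q | ~T) & ~Q
= ~Q | ~T
This depends on Q, T, so it is not a constant.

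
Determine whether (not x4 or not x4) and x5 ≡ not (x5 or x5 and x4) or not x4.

E1: (not x4 or not x4) and x5
    = not x4 and x5
E2: not (x5 or x5 and x4) or not x4
    = not x5 or not x4
These differ: at x4=0, x5=0, E1 = 0 but E2 = 1.

No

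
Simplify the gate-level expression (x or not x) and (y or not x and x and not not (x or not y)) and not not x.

(x or not x) and (y or not x and x and not not (x or not y)) and not not x
= (x or not x) and (y or not x and x and (x or not y)) and not not x   [double negation]
= (x or not x) and (y or not x and x and (x or not y)) and x   [double negation]
= (x or not x) and (y or not x and x) and x   [absorption]
= (y or not x and x) and x   [complement / identity]
= y and x   [complement / identity]

y and x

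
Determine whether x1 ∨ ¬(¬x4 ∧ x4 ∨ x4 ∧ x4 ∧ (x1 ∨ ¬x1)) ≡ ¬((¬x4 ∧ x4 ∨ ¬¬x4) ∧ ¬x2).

E1: x1 ∨ ¬(¬x4 ∧ x4 ∨ x4 ∧ x4 ∧ (x1 ∨ ¬x1))
    = x1 ∨ ¬(¬x4 ∧ x4 ∨ x4 ∧ x4)
    = x1 ∨ ¬x4
E2: ¬((¬x4 ∧ x4 ∨ ¬¬x4) ∧ ¬x2)
    = ¬(¬¬x4 ∧ ¬x2)
    = ¬x4 ∨ x2
These differ: at x1=0, x2=1, x4=1, E1 = 0 but E2 = 1.

No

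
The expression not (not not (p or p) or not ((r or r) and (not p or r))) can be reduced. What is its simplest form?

not p and r

not (not not (p or p) or not ((r or r) and (not p or r)))
= not (not not p or not ((r or r) and (not p or r)))
= not (not not p or not (r and not p or r))
= not (not not p or not r)
= not p and r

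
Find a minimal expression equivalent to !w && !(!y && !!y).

!w && !(!y && !!y)
= !w && (y || !y)   [De Morgan]
= !w   [complement / identity]

!w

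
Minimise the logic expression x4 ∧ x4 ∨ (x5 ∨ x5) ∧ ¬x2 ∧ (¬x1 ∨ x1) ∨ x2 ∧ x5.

x4 ∨ x5

x4 ∧ x4 ∨ (x5 ∨ x5) ∧ ¬x2 ∧ (¬x1 ∨ x1) ∨ x2 ∧ x5
= x4 ∧ x4 ∨ x5 ∧ ¬x2 ∧ (¬x1 ∨ x1) ∨ x2 ∧ x5
= x4 ∧ x4 ∨ x5 ∧ ¬x2 ∨ x2 ∧ x5
= x4 ∧ x4 ∨ x5
= x4 ∨ x5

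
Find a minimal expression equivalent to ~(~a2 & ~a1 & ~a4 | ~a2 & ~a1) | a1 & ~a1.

~(~a2 & ~a1 & ~a4 | ~a2 & ~a1) | a1 & ~a1
= ~(~a2 & ~a1) | a1 & ~a1
= ~(~a2 & ~a1)
= a2 | a1

a2 | a1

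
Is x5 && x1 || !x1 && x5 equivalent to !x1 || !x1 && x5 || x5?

No

E1: x5 && x1 || !x1 && x5
    = x5   — distribution
E2: !x1 || !x1 && x5 || x5
    = !x1 || x5   — absorption
These differ: at x1=0, x5=0, E1 = 0 but E2 = 1.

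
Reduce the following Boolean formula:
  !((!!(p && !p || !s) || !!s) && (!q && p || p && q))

!p

!((!!(p && !p || !s) || !!s) && (!q && p || p && q))
= !((!!!s || !!s) && (!q && p || p && q))   [complement / identity]
= !((!!!s || !!s) && p)   [distribution]
= !((!s || !!s) && p)   [double negation]
= !((!s || s) && p)   [double negation]
= !p   [complement / identity]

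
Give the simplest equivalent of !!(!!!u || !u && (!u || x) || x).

!u || x

!!(!!!u || !u && (!u || x) || x)
= !!(!u || !u && (!u || x) || x)   (double negation)
= !!(!u || !u || x)   (absorption)
= !u || !u || x   (double negation)
= !u || x   (idempotence)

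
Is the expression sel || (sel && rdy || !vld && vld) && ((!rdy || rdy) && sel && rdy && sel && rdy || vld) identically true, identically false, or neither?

sel || (sel && rdy || !vld && vld) && ((!rdy || rdy) && sel && rdy && sel && rdy || vld)
= sel || (sel && rdy || !vld && vld) && ((!rdy || rdy) && sel && rdy || vld)   — idempotence
= sel || sel && rdy && ((!rdy || rdy) && sel && rdy || vld)   — complement / identity
= sel || sel && rdy && (sel && rdy || vld)   — complement / identity
= sel || sel && rdy   — absorption
= sel   — absorption
This depends on sel, so it is not a constant.

neither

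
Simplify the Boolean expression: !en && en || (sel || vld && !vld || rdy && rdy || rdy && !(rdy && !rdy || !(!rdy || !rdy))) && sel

!en && en || (sel || vld && !vld || rdy && rdy || rdy && !(rdy && !rdy || !(!rdy || !rdy))) && sel
= !en && en || (sel || vld && !vld || rdy && rdy || rdy && !(rdy && !rdy || rdy && rdy)) && sel
= !en && en || (sel || vld && !vld || rdy && rdy || rdy && !rdy) && sel
= (sel || vld && !vld || rdy && rdy || rdy && !rdy) && sel
= (sel || rdy && rdy || rdy && !rdy) && sel
= (sel || rdy) && sel
= sel

sel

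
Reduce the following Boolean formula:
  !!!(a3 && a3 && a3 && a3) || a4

!!!(a3 && a3 && a3 && a3) || a4
= !!!(a3 && a3) || a4
= !!!a3 || a4
= !a3 || a4

!a3 || a4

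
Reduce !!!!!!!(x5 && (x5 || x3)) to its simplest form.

!x5

!!!!!!!(x5 && (x5 || x3))
= !!!!!(x5 && (x5 || x3))   — double negation
= !!!(x5 && (x5 || x3))   — double negation
= !!!x5   — absorption
= !x5   — double negation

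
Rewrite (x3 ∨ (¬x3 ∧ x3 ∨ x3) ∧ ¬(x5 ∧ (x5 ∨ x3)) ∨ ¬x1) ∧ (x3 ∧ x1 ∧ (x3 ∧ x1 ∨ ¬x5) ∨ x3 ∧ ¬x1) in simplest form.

x3

(x3 ∨ (¬x3 ∧ x3 ∨ x3) ∧ ¬(x5 ∧ (x5 ∨ x3)) ∨ ¬x1) ∧ (x3 ∧ x1 ∧ (x3 ∧ x1 ∨ ¬x5) ∨ x3 ∧ ¬x1)
= (x3 ∨ (¬x3 ∧ x3 ∨ x3) ∧ ¬(x5 ∧ (x5 ∨ x3)) ∨ ¬x1) ∧ (x3 ∧ x1 ∨ x3 ∧ ¬x1)   [absorption]
= (x3 ∨ (¬x3 ∧ x3 ∨ x3) ∧ ¬(x5 ∧ (x5 ∨ x3)) ∨ ¬x1) ∧ x3   [distribution]
= (x3 ∨ (¬x3 ∧ x3 ∨ x3) ∧ ¬x5 ∨ ¬x1) ∧ x3   [absorption]
= (x3 ∨ x3 ∧ ¬x5 ∨ ¬x1) ∧ x3   [complement / identity]
= (x3 ∨ ¬x1) ∧ x3   [absorption]
= x3   [absorption]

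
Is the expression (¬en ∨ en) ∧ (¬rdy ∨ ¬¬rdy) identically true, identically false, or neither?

(¬en ∨ en) ∧ (¬rdy ∨ ¬¬rdy)
= ¬rdy ∨ ¬¬rdy
= ¬rdy ∨ rdy
= True

identically true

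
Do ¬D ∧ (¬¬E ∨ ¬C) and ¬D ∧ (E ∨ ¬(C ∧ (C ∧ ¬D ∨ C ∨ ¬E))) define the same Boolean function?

Yes

E1: ¬D ∧ (¬¬E ∨ ¬C)
    = ¬D ∧ (E ∨ ¬C)
E2: ¬D ∧ (E ∨ ¬(C ∧ (C ∧ ¬D ∨ C ∨ ¬E)))
    = ¬D ∧ (E ∨ ¬(C ∧ (C ∨ ¬E)))
    = ¬D ∧ (E ∨ ¬C)
Both reduce to ¬D ∧ (E ∨ ¬C), so they are equivalent.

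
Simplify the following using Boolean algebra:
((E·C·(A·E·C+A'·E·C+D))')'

((E·C·(A·E·C+A'·E·C+D))')'
= E·C·(A·E·C+A'·E·C+D)
= E·C·(E·C+D)
= E·C

E·C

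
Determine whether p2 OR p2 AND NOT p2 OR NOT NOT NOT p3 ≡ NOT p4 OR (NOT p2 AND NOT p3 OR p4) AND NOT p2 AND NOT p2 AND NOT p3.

E1: p2 OR p2 AND NOT p2 OR NOT NOT NOT p3
    = p2 OR p2 AND NOT p2 OR NOT p3
    = p2 OR NOT p3
E2: NOT p4 OR (NOT p2 AND NOT p3 OR p4) AND NOT p2 AND NOT p2 AND NOT p3
    = NOT p4 OR (NOT p2 AND NOT p3 OR p4) AND NOT p2 AND NOT p3
    = NOT p4 OR NOT p2 AND NOT p3
These differ: at p2=1, p3=1, p4=1, E1 = 1 but E2 = 0.

No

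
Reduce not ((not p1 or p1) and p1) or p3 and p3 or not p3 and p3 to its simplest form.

not p1 or p3

not ((not p1 or p1) and p1) or p3 and p3 or not p3 and p3
= not ((not p1 or p1) and p1) or p3   [distribution]
= not p1 or p3   [complement / identity]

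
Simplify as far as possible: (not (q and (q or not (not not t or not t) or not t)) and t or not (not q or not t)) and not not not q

t and not q

(not (q and (q or not (not not t or not t) or not t)) and t or not (not q or not t)) and not not not q
= (not (q and (q or not t and t or not t)) and t or not (not q or not t)) and not not not q   [De Morgan]
= (not (q and (q or not t)) and t or not (not q or not t)) and not not not q   [complement / identity]
= (not q and t or not (not q or not t)) and not not not q   [absorption]
= (not q and t or not (not q or not t)) and not q   [double negation]
= (not q and t or q and t) and not q   [De Morgan]
= t and not q   [distribution]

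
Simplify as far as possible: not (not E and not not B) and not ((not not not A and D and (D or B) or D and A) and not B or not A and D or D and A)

(E or not B) and not D

not (not E and not not B) and not ((not not not A and D and (D or B) or D and A) and not B or not A and D or D and A)
= not (not E and not not B) and not ((not A and D and (D or B) or D and A) and not B or not A and D or D and A)
= (E or not B) and not ((not A and D and (D or B) or D and A) and not B or not A and D or D and A)
= (E or not B) and not ((not A and D or D and A) and not B or not A and D or D and A)
= (E or not B) and not (not A and D or D and A)
= (E or not B) and not D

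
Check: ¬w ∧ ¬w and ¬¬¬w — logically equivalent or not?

E1: ¬w ∧ ¬w
    = ¬w   (idempotence)
E2: ¬¬¬w
    = ¬w   (double negation)
Both reduce to ¬w, so they are equivalent.

Yes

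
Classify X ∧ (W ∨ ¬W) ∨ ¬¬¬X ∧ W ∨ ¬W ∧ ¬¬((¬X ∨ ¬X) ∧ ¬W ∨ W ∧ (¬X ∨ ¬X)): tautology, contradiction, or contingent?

tautology

X ∧ (W ∨ ¬W) ∨ ¬¬¬X ∧ W ∨ ¬W ∧ ¬¬((¬X ∨ ¬X) ∧ ¬W ∨ W ∧ (¬X ∨ ¬X))
= X ∧ (W ∨ ¬W) ∨ ¬¬¬X ∧ W ∨ ¬W ∧ ¬¬(¬X ∨ ¬X)   — distribution
= X ∧ (W ∨ ¬W) ∨ ¬¬¬X ∧ W ∨ ¬W ∧ ¬¬¬X   — idempotence
= X ∧ (W ∨ ¬W) ∨ ¬¬¬X   — distribution
= X ∨ ¬¬¬X   — complement / identity
= X ∨ ¬X   — double negation
= True   — complement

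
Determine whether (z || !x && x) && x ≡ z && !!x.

E1: (z || !x && x) && x
    = z && x   [complement / identity]
E2: z && !!x
    = z && x   [double negation]
Both reduce to z && x, so they are equivalent.

Yes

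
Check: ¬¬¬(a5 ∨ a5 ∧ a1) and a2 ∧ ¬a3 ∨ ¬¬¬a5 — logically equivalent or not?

No

E1: ¬¬¬(a5 ∨ a5 ∧ a1)
    = ¬(a5 ∨ a5 ∧ a1)   — double negation
    = ¬a5   — absorption
E2: a2 ∧ ¬a3 ∨ ¬¬¬a5
    = a2 ∧ ¬a3 ∨ ¬a5   — double negation
These differ: at a1=0, a2=1, a3=0, a5=1, E1 = 0 but E2 = 1.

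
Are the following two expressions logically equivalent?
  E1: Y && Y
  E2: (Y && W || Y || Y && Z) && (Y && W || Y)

Yes

E1: Y && Y
    = Y
E2: (Y && W || Y || Y && Z) && (Y && W || Y)
    = (Y && W || Y) && (Y && W || Y)
    = Y && W || Y
    = Y
Both reduce to Y, so they are equivalent.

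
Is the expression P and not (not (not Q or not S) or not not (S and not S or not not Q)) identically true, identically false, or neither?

neither

P and not (not (not Q or not S) or not not (S and not S or not not Q))
= P and not (not (not Q or not S) or not not not not Q)   — complement / identity
= P and not (not (not Q or not S) or not not Q)   — double negation
= P and (not Q or not S) and not Q   — De Morgan
= P and not Q   — absorption
This depends on P, Q, so it is not a constant.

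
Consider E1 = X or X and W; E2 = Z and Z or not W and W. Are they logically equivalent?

No

E1: X or X and W
    = X   — absorption
E2: Z and Z or not W and W
    = Z or not W and W   — idempotence
    = Z   — complement / identity
These differ: at W=0, X=0, Z=1, E1 = 0 but E2 = 1.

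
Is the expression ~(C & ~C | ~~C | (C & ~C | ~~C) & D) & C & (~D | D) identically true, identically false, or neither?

~(C & ~C | ~~C | (C & ~C | ~~C) & D) & C & (~D | D)
= ~(C & ~C | ~~C) & C & (~D | D)   [absorption]
= ~~~C & C & (~D | D)   [complement / identity]
= ~C & C & (~D | D)   [double negation]
= ~C & C   [complement / identity]
= 0   [complement]

identically false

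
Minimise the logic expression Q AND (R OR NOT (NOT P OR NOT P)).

Q AND (R OR P)

Q AND (R OR NOT (NOT P OR NOT P))
= Q AND (R OR P AND P)   [De Morgan]
= Q AND (R OR P)   [idempotence]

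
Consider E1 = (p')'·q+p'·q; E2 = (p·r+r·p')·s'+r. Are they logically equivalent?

No

E1: (p')'·q+p'·q
    = p·q+p'·q   — double negation
    = q   — distribution
E2: (p·r+r·p')·s'+r
    = r·s'+r   — distribution
    = r   — absorption
These differ: at p=0, q=0, r=1, s=0, E1 = 0 but E2 = 1.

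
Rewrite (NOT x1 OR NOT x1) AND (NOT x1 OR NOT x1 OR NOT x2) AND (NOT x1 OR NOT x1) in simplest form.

NOT x1

(NOT x1 OR NOT x1) AND (NOT x1 OR NOT x1 OR NOT x2) AND (NOT x1 OR NOT x1)
= (NOT x1 OR NOT x1) AND (NOT x1 OR NOT x1)   (absorption)
= NOT x1 OR NOT x1   (idempotence)
= NOT x1   (idempotence)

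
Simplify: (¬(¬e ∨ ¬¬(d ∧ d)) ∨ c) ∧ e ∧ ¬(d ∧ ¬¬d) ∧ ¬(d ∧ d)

e ∧ ¬d

(¬(¬e ∨ ¬¬(d ∧ d)) ∨ c) ∧ e ∧ ¬(d ∧ ¬¬d) ∧ ¬(d ∧ d)
= (¬(¬e ∨ ¬¬(d ∧ d)) ∨ c) ∧ e ∧ ¬(d ∧ d) ∧ ¬(d ∧ d)   [double negation]
= (¬(¬e ∨ ¬¬(d ∧ d)) ∨ c) ∧ e ∧ ¬(d ∧ d)   [idempotence]
= (e ∧ ¬(d ∧ d) ∨ c) ∧ e ∧ ¬(d ∧ d)   [De Morgan]
= e ∧ ¬(d ∧ d)   [absorption]
= e ∧ ¬d   [idempotence]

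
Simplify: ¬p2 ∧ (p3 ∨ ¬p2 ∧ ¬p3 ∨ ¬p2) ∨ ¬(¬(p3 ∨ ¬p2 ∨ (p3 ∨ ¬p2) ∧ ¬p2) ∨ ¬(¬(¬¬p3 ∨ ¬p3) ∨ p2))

p3 ∨ ¬p2

¬p2 ∧ (p3 ∨ ¬p2 ∧ ¬p3 ∨ ¬p2) ∨ ¬(¬(p3 ∨ ¬p2 ∨ (p3 ∨ ¬p2) ∧ ¬p2) ∨ ¬(¬(¬¬p3 ∨ ¬p3) ∨ p2))
= ¬p2 ∧ (p3 ∨ ¬p2 ∧ ¬p3 ∨ ¬p2) ∨ (p3 ∨ ¬p2 ∨ (p3 ∨ ¬p2) ∧ ¬p2) ∧ (¬(¬¬p3 ∨ ¬p3) ∨ p2)
= ¬p2 ∧ (p3 ∨ ¬p2 ∧ ¬p3 ∨ ¬p2) ∨ (p3 ∨ ¬p2 ∨ (p3 ∨ ¬p2) ∧ ¬p2) ∧ (¬p3 ∧ p3 ∨ p2)
= ¬p2 ∧ (p3 ∨ ¬p2) ∨ (p3 ∨ ¬p2 ∨ (p3 ∨ ¬p2) ∧ ¬p2) ∧ (¬p3 ∧ p3 ∨ p2)
= ¬p2 ∧ (p3 ∨ ¬p2) ∨ (p3 ∨ ¬p2) ∧ (¬p3 ∧ p3 ∨ p2)
= ¬p2 ∧ (p3 ∨ ¬p2) ∨ (p3 ∨ ¬p2) ∧ p2
= p3 ∨ ¬p2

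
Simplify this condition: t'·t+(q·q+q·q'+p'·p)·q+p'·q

q

t'·t+(q·q+q·q'+p'·p)·q+p'·q
= t'·t+(q+p'·p)·q+p'·q   (distribution)
= t'·t+q·(q+p'·p+p')   (distribution)
= t'·t+q·(q+p')   (complement / identity)
= t'·t+q   (absorption)
= q   (complement / identity)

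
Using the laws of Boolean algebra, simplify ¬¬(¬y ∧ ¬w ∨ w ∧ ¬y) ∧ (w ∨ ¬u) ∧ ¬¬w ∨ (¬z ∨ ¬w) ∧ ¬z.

¬¬(¬y ∧ ¬w ∨ w ∧ ¬y) ∧ (w ∨ ¬u) ∧ ¬¬w ∨ (¬z ∨ ¬w) ∧ ¬z
= ¬¬(¬y ∧ ¬w ∨ w ∧ ¬y) ∧ (w ∨ ¬u) ∧ w ∨ (¬z ∨ ¬w) ∧ ¬z   — double negation
= ¬¬¬y ∧ (w ∨ ¬u) ∧ w ∨ (¬z ∨ ¬w) ∧ ¬z   — distribution
= ¬¬¬y ∧ (w ∨ ¬u) ∧ w ∨ ¬z   — absorption
= ¬y ∧ (w ∨ ¬u) ∧ w ∨ ¬z   — double negation
= ¬y ∧ w ∨ ¬z   — absorption

¬y ∧ w ∨ ¬z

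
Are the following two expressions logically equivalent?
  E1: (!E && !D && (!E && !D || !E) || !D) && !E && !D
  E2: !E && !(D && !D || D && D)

Yes

E1: (!E && !D && (!E && !D || !E) || !D) && !E && !D
    = (!E && !D || !D) && !E && !D
    = !E && !D
E2: !E && !(D && !D || D && D)
    = !E && !D
Both reduce to !E && !D, so they are equivalent.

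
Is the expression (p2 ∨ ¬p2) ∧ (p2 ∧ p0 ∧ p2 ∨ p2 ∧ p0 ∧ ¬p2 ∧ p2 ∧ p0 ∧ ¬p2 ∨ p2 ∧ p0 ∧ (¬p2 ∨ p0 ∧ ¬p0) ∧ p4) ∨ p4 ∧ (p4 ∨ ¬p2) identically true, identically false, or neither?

neither

(p2 ∨ ¬p2) ∧ (p2 ∧ p0 ∧ p2 ∨ p2 ∧ p0 ∧ ¬p2 ∧ p2 ∧ p0 ∧ ¬p2 ∨ p2 ∧ p0 ∧ (¬p2 ∨ p0 ∧ ¬p0) ∧ p4) ∨ p4 ∧ (p4 ∨ ¬p2)
= (p2 ∨ ¬p2) ∧ (p2 ∧ p0 ∧ p2 ∨ p2 ∧ p0 ∧ ¬p2 ∧ p2 ∧ p0 ∧ ¬p2 ∨ p2 ∧ p0 ∧ ¬p2 ∧ p4) ∨ p4 ∧ (p4 ∨ ¬p2)   — complement / identity
= (p2 ∨ ¬p2) ∧ (p2 ∧ p0 ∧ p2 ∨ p2 ∧ p0 ∧ ¬p2 ∧ p2 ∧ p0 ∧ ¬p2 ∨ p2 ∧ p0 ∧ ¬p2 ∧ p4) ∨ p4   — absorption
= (p2 ∨ ¬p2) ∧ (p2 ∧ p0 ∧ p2 ∨ p2 ∧ p0 ∧ ¬p2 ∨ p2 ∧ p0 ∧ ¬p2 ∧ p4) ∨ p4   — idempotence
= (p2 ∨ ¬p2) ∧ (p2 ∧ p0 ∧ p2 ∨ p2 ∧ p0 ∧ ¬p2) ∨ p4   — absorption
= p2 ∧ p0 ∧ p2 ∨ p2 ∧ p0 ∧ ¬p2 ∨ p4   — complement / identity
= p2 ∧ p0 ∨ p4   — distribution
This depends on p0, p2, p4, so it is not a constant.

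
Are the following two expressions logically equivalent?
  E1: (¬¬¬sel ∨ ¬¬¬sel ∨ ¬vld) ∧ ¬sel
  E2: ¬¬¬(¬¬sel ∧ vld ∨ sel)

Yes

E1: (¬¬¬sel ∨ ¬¬¬sel ∨ ¬vld) ∧ ¬sel
    = (¬¬¬sel ∨ ¬vld) ∧ ¬sel
    = (¬sel ∨ ¬vld) ∧ ¬sel
    = ¬sel
E2: ¬¬¬(¬¬sel ∧ vld ∨ sel)
    = ¬¬¬(sel ∧ vld ∨ sel)
    = ¬(sel ∧ vld ∨ sel)
    = ¬sel
Both reduce to ¬sel, so they are equivalent.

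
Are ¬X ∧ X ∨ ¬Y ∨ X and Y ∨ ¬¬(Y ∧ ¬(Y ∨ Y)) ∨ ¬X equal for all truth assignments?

No

E1: ¬X ∧ X ∨ ¬Y ∨ X
    = ¬Y ∨ X
E2: Y ∨ ¬¬(Y ∧ ¬(Y ∨ Y)) ∨ ¬X
    = Y ∨ Y ∧ ¬(Y ∨ Y) ∨ ¬X
    = Y ∨ Y ∧ ¬Y ∨ ¬X
    = Y ∨ ¬X
These differ: at X=0, Y=1, E1 = 0 but E2 = 1.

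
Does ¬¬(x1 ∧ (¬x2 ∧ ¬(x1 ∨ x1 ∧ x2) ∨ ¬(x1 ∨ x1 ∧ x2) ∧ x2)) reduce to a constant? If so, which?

yes, False

¬¬(x1 ∧ (¬x2 ∧ ¬(x1 ∨ x1 ∧ x2) ∨ ¬(x1 ∨ x1 ∧ x2) ∧ x2))
= x1 ∧ (¬x2 ∧ ¬(x1 ∨ x1 ∧ x2) ∨ ¬(x1 ∨ x1 ∧ x2) ∧ x2)
= x1 ∧ ¬(x1 ∨ x1 ∧ x2)
= x1 ∧ ¬x1
= False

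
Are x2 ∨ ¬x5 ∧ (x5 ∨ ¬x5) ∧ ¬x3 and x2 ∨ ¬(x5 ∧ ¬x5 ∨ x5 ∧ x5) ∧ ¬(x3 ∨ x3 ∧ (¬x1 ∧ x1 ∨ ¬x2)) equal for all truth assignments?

Yes

E1: x2 ∨ ¬x5 ∧ (x5 ∨ ¬x5) ∧ ¬x3
    = x2 ∨ ¬x5 ∧ ¬x3   (complement / identity)
E2: x2 ∨ ¬(x5 ∧ ¬x5 ∨ x5 ∧ x5) ∧ ¬(x3 ∨ x3 ∧ (¬x1 ∧ x1 ∨ ¬x2))
    = x2 ∨ ¬(x5 ∧ ¬x5 ∨ x5 ∧ x5) ∧ ¬(x3 ∨ x3 ∧ ¬x2)   (complement / identity)
    = x2 ∨ ¬x5 ∧ ¬(x3 ∨ x3 ∧ ¬x2)   (distribution)
    = x2 ∨ ¬x5 ∧ ¬x3   (absorption)
Both reduce to x2 ∨ ¬x5 ∧ ¬x3, so they are equivalent.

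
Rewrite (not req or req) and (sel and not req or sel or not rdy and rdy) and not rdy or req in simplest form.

sel and not rdy or req

(not req or req) and (sel and not req or sel or not rdy and rdy) and not rdy or req
= (sel and not req or sel or not rdy and rdy) and not rdy or req   — complement / identity
= (sel and not req or sel) and not rdy or req   — complement / identity
= sel and not rdy or req   — absorption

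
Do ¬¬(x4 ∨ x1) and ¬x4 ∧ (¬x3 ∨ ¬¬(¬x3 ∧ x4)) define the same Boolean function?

No

E1: ¬¬(x4 ∨ x1)
    = x4 ∨ x1   — double negation
E2: ¬x4 ∧ (¬x3 ∨ ¬¬(¬x3 ∧ x4))
    = ¬x4 ∧ (¬x3 ∨ ¬x3 ∧ x4)   — double negation
    = ¬x4 ∧ ¬x3   — absorption
These differ: at x1=0, x3=1, x4=1, E1 = 1 but E2 = 0.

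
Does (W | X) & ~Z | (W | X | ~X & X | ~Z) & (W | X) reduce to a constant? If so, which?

no

(W | X) & ~Z | (W | X | ~X & X | ~Z) & (W | X)
= (W | X) & ~Z | (W | X | ~Z) & (W | X)
= (W | X) & ~Z | W | X
= W | X
This depends on W, X, so it is not a constant.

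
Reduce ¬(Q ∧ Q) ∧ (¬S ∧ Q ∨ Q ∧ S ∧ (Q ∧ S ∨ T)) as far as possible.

¬(Q ∧ Q) ∧ (¬S ∧ Q ∨ Q ∧ S ∧ (Q ∧ S ∨ T))
= ¬(Q ∧ Q) ∧ (¬S ∧ Q ∨ Q ∧ S)   (absorption)
= ¬Q ∧ (¬S ∧ Q ∨ Q ∧ S)   (idempotence)
= ¬Q ∧ Q   (distribution)
= False   (complement)

False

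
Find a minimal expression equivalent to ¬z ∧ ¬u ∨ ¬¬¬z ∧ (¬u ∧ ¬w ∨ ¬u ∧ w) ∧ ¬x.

¬z ∧ ¬u ∨ ¬¬¬z ∧ (¬u ∧ ¬w ∨ ¬u ∧ w) ∧ ¬x
= ¬z ∧ ¬u ∨ ¬z ∧ (¬u ∧ ¬w ∨ ¬u ∧ w) ∧ ¬x   — double negation
= ¬z ∧ ¬u ∨ ¬z ∧ ¬u ∧ ¬x   — distribution
= ¬z ∧ ¬u   — absorption

¬z ∧ ¬u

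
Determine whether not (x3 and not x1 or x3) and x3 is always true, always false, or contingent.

not (x3 and not x1 or x3) and x3
= not x3 and x3   — absorption
= False   — complement

always false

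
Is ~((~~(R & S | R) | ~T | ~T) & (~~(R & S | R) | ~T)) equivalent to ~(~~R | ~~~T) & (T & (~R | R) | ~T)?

E1: ~((~~(R & S | R) | ~T | ~T) & (~~(R & S | R) | ~T))
    = ~(~~(R & S | R) | ~T)   (absorption)
    = ~(~~R | ~T)   (absorption)
    = ~R & T   (De Morgan)
E2: ~(~~R | ~~~T) & (T & (~R | R) | ~T)
    = ~(~~R | ~~~T) & (T | ~T)   (complement / identity)
    = ~R & ~~T & (T | ~T)   (De Morgan)
    = ~R & T & (T | ~T)   (double negation)
    = ~R & T   (complement / identity)
Both reduce to ~R & T, so they are equivalent.

Yes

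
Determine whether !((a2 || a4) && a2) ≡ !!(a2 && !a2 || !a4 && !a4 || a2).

E1: !((a2 || a4) && a2)
    = !a2   (absorption)
E2: !!(a2 && !a2 || !a4 && !a4 || a2)
    = !!(!a4 && !a4 || a2)   (complement / identity)
    = !!(!a4 || a2)   (idempotence)
    = !a4 || a2   (double negation)
These differ: at a2=1, a4=1, E1 = 0 but E2 = 1.

No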